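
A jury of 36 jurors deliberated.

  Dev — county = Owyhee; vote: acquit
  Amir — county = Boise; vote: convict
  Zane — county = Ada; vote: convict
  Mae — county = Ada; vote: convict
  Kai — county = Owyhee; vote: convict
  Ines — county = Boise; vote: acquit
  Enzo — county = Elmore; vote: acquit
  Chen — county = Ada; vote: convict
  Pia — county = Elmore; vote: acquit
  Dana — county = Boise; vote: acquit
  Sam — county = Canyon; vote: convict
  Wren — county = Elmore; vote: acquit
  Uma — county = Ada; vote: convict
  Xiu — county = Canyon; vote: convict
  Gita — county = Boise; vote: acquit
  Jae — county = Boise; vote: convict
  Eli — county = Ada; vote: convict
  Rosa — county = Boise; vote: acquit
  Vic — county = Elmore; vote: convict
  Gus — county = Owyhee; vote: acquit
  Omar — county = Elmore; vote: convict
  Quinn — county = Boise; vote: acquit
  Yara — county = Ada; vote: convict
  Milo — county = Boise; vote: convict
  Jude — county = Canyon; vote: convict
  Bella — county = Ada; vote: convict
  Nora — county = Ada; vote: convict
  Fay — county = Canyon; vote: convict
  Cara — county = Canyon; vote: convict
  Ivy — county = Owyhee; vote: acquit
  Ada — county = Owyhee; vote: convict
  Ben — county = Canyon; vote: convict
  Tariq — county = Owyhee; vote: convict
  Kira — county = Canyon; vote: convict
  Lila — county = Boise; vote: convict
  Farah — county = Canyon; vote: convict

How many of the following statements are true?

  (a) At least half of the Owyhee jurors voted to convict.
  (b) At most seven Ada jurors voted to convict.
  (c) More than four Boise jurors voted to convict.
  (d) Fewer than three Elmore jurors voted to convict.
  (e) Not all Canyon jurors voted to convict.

(a) Owyhee: |A| = 6, |A ∩ B| = 3; needs |A ∩ B| ≥ |A ∖ B| — true.
(b) Ada: |A| = 8, |A ∩ B| = 8; needs |A ∩ B| ≤ 7 — false.
(c) Boise: |A| = 9, |A ∩ B| = 4; needs |A ∩ B| > 4 — false.
(d) Elmore: |A| = 5, |A ∩ B| = 2; needs |A ∩ B| < 3 — true.
(e) Canyon: |A| = 8, |A ∩ B| = 8; needs A ⊄ B (|A ∖ B| ≥ 1) — false.

2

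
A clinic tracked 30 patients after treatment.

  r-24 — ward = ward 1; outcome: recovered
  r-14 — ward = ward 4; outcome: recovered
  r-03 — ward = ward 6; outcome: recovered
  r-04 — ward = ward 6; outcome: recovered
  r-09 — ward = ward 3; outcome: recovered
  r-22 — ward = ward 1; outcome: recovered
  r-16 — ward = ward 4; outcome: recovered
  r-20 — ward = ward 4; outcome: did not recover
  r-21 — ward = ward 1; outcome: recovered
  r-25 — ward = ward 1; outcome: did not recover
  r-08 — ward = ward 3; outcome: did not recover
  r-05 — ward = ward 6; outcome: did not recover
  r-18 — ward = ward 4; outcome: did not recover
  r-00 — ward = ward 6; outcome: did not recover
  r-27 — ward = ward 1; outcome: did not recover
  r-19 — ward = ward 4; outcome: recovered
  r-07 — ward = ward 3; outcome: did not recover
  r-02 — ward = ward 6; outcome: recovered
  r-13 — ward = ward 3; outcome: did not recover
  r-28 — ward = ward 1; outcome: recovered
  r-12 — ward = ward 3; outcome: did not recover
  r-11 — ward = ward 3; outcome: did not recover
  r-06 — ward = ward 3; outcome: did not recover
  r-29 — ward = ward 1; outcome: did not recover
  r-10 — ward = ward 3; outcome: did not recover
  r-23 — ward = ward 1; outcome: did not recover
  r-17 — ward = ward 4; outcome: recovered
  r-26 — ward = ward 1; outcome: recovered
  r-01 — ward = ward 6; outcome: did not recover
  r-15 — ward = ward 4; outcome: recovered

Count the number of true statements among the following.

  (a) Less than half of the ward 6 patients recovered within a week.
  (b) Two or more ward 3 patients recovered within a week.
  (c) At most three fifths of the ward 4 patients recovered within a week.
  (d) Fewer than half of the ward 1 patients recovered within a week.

0

(a) ward 6: |A| = 6, |A ∩ B| = 3; needs |A ∩ B| < |A ∖ B| — false.
(b) ward 3: |A| = 8, |A ∩ B| = 1; needs |A ∩ B| ≥ 2 — false.
(c) ward 4: |A| = 7, |A ∩ B| = 5; needs |A ∩ B| / |A| ≤ 3/5 — false.
(d) ward 1: |A| = 9, |A ∩ B| = 5; needs |A ∩ B| < |A ∖ B| — false.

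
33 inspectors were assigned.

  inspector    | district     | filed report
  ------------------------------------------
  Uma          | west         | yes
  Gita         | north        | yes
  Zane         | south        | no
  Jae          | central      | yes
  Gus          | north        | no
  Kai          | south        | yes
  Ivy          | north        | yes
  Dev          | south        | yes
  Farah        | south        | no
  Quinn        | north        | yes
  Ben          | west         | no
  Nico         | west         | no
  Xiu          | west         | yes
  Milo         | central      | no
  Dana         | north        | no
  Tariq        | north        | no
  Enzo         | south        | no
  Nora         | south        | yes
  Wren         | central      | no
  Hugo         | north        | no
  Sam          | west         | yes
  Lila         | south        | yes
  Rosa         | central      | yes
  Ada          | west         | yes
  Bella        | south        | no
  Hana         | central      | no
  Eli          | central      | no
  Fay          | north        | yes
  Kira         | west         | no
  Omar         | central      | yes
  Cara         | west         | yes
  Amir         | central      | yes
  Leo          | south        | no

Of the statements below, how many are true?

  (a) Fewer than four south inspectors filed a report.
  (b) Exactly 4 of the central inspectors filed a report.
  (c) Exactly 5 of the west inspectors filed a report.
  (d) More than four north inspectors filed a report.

2

(a) south: |A| = 9, |A ∩ B| = 4; needs |A ∩ B| < 4 — false.
(b) central: |A| = 8, |A ∩ B| = 4; needs |A ∩ B| = 4 — true.
(c) west: |A| = 8, |A ∩ B| = 5; needs |A ∩ B| = 5 — true.
(d) north: |A| = 8, |A ∩ B| = 4; needs |A ∩ B| > 4 — false.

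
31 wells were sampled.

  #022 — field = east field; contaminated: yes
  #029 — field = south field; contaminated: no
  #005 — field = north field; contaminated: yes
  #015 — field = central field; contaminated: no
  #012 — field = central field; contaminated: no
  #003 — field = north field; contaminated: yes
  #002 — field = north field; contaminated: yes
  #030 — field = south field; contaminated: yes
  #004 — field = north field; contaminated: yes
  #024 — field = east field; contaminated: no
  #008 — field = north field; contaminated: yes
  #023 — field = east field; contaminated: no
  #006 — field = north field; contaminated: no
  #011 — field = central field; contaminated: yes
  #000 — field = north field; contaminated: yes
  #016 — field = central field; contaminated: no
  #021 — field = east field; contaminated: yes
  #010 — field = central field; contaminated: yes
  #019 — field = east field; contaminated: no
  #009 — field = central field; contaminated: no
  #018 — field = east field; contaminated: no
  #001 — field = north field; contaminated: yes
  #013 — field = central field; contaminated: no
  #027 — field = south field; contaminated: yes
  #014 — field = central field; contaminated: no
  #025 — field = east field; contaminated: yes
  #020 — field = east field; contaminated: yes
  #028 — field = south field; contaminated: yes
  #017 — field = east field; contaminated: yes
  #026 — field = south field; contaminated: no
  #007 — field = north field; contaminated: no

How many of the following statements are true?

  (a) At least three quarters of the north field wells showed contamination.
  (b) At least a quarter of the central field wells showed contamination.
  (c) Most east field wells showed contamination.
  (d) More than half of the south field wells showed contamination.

(a) north field: |A| = 9, |A ∩ B| = 7; needs |A ∩ B| / |A| ≥ 3/4 — true.
(b) central field: |A| = 8, |A ∩ B| = 2; needs |A ∩ B| / |A| ≥ 1/4 — true.
(c) east field: |A| = 9, |A ∩ B| = 5; needs |A ∩ B| > |A ∖ B| — true.
(d) south field: |A| = 5, |A ∩ B| = 3; needs |A ∩ B| > |A ∖ B| — true.

4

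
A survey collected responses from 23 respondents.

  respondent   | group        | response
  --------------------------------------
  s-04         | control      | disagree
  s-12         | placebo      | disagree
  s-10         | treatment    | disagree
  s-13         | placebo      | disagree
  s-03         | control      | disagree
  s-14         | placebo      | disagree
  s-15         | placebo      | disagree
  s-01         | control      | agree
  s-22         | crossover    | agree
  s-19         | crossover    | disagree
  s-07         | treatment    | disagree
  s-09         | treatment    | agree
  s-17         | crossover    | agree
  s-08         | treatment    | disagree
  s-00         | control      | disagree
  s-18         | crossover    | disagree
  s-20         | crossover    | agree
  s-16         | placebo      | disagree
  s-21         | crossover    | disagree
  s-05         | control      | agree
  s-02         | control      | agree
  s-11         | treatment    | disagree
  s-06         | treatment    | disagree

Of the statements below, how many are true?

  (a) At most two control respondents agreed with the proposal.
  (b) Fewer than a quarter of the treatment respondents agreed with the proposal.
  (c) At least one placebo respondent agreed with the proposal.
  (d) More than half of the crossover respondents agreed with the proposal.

1

(a) control: |A| = 6, |A ∩ B| = 3; needs |A ∩ B| ≤ 2 — false.
(b) treatment: |A| = 6, |A ∩ B| = 1; needs |A ∩ B| / |A| < 1/4 — true.
(c) placebo: |A| = 5, |A ∩ B| = 0; needs A ∩ B ≠ ∅ (|A ∩ B| ≥ 1) — false.
(d) crossover: |A| = 6, |A ∩ B| = 3; needs |A ∩ B| > |A ∖ B| — false.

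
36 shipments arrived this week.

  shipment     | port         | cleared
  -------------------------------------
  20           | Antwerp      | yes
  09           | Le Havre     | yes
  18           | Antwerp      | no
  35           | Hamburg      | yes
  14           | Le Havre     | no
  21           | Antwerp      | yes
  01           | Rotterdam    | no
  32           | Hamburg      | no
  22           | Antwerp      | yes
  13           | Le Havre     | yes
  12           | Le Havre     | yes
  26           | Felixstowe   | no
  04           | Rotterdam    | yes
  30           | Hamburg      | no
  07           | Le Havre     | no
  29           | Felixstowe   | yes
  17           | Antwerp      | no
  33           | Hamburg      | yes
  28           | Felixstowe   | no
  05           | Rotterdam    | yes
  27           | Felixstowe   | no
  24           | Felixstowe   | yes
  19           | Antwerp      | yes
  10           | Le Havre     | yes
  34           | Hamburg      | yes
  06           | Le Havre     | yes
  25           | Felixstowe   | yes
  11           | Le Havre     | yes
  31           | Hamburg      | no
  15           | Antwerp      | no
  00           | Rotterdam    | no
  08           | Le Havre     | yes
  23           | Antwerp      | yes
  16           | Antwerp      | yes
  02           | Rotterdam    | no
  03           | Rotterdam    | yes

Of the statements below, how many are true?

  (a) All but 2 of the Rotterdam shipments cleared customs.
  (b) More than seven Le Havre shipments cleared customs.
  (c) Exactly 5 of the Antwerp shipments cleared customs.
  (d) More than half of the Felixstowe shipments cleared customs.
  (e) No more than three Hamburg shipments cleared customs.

1

(a) Rotterdam: |A| = 6, |A ∩ B| = 3; needs |A ∖ B| = 2 — false.
(b) Le Havre: |A| = 9, |A ∩ B| = 7; needs |A ∩ B| > 7 — false.
(c) Antwerp: |A| = 9, |A ∩ B| = 6; needs |A ∩ B| = 5 — false.
(d) Felixstowe: |A| = 6, |A ∩ B| = 3; needs |A ∩ B| > |A ∖ B| — false.
(e) Hamburg: |A| = 6, |A ∩ B| = 3; needs |A ∩ B| ≤ 3 — true.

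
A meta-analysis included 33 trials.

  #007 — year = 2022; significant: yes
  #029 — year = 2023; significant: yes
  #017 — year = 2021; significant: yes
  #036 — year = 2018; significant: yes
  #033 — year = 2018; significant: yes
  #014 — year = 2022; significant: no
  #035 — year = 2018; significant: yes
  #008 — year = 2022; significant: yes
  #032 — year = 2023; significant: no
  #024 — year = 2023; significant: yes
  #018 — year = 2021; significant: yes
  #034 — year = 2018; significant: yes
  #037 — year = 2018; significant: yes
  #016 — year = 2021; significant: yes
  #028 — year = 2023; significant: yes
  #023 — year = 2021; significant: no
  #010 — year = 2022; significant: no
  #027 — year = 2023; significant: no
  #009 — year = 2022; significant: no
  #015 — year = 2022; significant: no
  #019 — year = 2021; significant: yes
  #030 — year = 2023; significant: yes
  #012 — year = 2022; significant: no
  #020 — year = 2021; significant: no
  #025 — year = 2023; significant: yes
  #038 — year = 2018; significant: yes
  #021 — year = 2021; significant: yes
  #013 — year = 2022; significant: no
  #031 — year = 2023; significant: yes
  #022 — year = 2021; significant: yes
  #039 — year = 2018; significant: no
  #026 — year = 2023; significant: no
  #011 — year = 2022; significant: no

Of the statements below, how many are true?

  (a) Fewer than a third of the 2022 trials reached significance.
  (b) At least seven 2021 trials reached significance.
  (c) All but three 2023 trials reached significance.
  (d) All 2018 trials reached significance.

2

(a) 2022: |A| = 9, |A ∩ B| = 2; needs |A ∩ B| / |A| < 1/3 — true.
(b) 2021: |A| = 8, |A ∩ B| = 6; needs |A ∩ B| ≥ 7 — false.
(c) 2023: |A| = 9, |A ∩ B| = 6; needs |A ∖ B| = 3 — true.
(d) 2018: |A| = 7, |A ∩ B| = 6; needs A ⊆ B, i.e. every element of A is in B (|A ∖ B| = 0) — false.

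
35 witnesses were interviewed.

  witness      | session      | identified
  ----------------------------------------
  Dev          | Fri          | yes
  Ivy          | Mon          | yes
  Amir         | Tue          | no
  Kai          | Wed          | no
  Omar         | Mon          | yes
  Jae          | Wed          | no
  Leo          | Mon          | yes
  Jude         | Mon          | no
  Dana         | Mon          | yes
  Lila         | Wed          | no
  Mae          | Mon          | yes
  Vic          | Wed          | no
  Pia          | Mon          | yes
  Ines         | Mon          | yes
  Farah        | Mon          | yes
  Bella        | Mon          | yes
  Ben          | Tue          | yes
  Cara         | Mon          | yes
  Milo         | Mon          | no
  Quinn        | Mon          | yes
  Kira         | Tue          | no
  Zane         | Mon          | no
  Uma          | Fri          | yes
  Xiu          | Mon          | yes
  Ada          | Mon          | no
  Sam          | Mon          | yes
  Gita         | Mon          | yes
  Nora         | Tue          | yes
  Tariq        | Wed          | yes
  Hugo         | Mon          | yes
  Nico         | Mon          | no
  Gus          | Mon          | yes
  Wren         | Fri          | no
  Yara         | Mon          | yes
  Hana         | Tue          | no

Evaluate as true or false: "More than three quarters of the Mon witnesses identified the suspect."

True

The determiner here denotes the relation: |A ∩ B| / |A| > 3/4.
|A| = 22, |A ∩ B| = 17, |A ∖ B| = 5.
|A ∩ B|/|A| = 17/22, so the statement is true.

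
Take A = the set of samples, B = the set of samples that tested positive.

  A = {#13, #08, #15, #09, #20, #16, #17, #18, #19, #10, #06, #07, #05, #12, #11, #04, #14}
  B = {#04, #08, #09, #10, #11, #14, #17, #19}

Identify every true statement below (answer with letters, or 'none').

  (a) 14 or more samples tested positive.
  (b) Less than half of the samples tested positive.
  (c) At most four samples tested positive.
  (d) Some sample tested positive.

(b), (d)

|A| = 17, |A ∩ B| = 8, |A ∖ B| = 9.
(a) |A ∩ B| ≥ 14: fails.
(b) |A ∩ B| < |A ∖ B|: holds.
(c) |A ∩ B| ≤ 4: fails.
(d) A ∩ B ≠ ∅ (|A ∩ B| ≥ 1): holds.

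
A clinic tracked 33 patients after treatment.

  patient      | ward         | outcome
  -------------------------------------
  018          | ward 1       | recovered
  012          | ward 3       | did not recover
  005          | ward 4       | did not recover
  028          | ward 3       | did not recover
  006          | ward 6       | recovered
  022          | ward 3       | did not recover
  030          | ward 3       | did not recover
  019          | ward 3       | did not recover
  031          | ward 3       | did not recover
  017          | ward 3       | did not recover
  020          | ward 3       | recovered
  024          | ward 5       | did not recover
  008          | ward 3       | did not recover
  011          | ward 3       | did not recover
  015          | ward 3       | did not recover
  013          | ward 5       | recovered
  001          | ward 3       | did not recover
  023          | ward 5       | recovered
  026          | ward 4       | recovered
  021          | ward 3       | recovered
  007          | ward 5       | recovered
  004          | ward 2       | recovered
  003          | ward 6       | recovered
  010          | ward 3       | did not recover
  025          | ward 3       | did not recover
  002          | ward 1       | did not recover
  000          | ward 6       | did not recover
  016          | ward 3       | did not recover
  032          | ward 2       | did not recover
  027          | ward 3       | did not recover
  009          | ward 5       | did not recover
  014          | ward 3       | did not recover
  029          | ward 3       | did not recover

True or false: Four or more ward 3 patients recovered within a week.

The determiner here denotes the relation: |A ∩ B| ≥ 4.
|A| = 19, |A ∩ B| = 2, |A ∖ B| = 17.
|A ∩ B| = 2, so the statement is false.

False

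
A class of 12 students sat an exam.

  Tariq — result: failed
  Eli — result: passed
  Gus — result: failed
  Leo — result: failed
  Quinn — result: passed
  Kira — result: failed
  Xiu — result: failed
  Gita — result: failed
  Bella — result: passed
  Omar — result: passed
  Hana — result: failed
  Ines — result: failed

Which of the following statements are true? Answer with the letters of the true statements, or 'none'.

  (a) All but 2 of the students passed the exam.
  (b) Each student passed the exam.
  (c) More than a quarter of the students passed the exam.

(c)

|A| = 12, |A ∩ B| = 4, |A ∖ B| = 8.
(a) |A ∖ B| = 2: fails.
(b) A ⊆ B, i.e. every element of A is in B (|A ∖ B| = 0): fails.
(c) |A ∩ B| / |A| > 1/4: holds.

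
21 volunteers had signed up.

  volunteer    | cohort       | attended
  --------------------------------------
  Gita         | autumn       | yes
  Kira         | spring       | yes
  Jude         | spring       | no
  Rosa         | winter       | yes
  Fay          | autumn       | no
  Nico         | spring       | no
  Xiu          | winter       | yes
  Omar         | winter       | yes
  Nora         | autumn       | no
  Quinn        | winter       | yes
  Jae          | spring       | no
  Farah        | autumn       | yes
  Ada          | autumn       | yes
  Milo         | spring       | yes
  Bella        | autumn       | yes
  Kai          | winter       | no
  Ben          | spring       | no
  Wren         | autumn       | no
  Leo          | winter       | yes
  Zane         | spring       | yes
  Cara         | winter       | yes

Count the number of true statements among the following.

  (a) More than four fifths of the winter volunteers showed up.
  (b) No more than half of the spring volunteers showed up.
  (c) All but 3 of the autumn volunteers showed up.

(a) winter: |A| = 7, |A ∩ B| = 6; needs |A ∩ B| / |A| > 4/5 — true.
(b) spring: |A| = 7, |A ∩ B| = 3; needs |A ∩ B| ≤ |A ∖ B| — true.
(c) autumn: |A| = 7, |A ∩ B| = 4; needs |A ∖ B| = 3 — true.

3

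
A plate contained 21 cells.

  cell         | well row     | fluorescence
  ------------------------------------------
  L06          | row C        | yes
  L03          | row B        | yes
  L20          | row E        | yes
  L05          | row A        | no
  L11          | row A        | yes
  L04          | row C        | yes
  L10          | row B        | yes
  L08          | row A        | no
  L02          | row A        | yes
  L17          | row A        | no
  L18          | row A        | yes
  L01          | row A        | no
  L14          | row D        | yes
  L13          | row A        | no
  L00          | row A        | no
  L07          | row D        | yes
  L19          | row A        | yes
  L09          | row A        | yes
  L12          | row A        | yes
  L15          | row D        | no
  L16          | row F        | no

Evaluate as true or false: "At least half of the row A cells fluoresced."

True

'At least half of the row A cells fluoresced' holds iff |A ∩ B| ≥ |A ∖ B|.
A (the restrictor) = {L05, L11, L08, L02, L17, L18, L01, L13, L00, L19, L09, L12}, |A| = 12.
A ∩ B = {L11, L02, L18, L19, L09, L12}, so |A ∩ B| = 6.
A ∖ B = {L05, L08, L17, L01, L13, L00}, so |A ∖ B| = 6.
6 = 6, so the statement is true.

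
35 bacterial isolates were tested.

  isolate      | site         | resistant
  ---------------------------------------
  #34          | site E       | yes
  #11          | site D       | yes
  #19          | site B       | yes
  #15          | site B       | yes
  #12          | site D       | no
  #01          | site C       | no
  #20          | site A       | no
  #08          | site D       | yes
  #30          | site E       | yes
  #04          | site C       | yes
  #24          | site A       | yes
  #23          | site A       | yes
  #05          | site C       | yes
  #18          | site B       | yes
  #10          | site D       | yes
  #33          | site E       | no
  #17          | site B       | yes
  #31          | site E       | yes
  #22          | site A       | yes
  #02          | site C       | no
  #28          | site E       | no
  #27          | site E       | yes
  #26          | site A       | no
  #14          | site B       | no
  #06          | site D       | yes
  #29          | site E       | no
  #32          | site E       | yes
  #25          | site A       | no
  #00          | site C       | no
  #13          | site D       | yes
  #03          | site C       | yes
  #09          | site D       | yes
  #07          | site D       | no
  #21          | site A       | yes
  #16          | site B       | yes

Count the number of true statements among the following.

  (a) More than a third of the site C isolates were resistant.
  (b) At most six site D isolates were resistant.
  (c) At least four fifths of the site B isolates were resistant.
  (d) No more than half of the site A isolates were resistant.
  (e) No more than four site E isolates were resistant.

(a) site C: |A| = 6, |A ∩ B| = 3; needs |A ∩ B| / |A| > 1/3 — true.
(b) site D: |A| = 8, |A ∩ B| = 6; needs |A ∩ B| ≤ 6 — true.
(c) site B: |A| = 6, |A ∩ B| = 5; needs |A ∩ B| / |A| ≥ 4/5 — true.
(d) site A: |A| = 7, |A ∩ B| = 4; needs |A ∩ B| ≤ |A ∖ B| — false.
(e) site E: |A| = 8, |A ∩ B| = 5; needs |A ∩ B| ≤ 4 — false.

3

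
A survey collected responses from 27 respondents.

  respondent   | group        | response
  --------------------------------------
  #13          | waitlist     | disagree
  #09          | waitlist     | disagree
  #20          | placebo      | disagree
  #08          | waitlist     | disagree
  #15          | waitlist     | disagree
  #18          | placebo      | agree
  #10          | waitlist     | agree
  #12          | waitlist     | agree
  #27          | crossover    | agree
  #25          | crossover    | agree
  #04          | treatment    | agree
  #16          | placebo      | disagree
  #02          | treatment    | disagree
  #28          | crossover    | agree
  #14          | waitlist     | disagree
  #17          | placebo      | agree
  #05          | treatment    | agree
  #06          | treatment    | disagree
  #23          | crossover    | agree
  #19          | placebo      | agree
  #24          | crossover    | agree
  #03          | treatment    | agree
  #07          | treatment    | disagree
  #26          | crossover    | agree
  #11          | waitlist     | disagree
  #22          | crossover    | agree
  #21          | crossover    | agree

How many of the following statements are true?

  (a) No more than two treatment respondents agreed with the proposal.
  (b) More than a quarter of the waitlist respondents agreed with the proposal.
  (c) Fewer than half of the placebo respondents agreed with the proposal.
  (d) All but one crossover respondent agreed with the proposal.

0

(a) treatment: |A| = 6, |A ∩ B| = 3; needs |A ∩ B| ≤ 2 — false.
(b) waitlist: |A| = 8, |A ∩ B| = 2; needs |A ∩ B| / |A| > 1/4 — false.
(c) placebo: |A| = 5, |A ∩ B| = 3; needs |A ∩ B| < |A ∖ B| — false.
(d) crossover: |A| = 8, |A ∩ B| = 8; needs |A ∖ B| = 1 — false.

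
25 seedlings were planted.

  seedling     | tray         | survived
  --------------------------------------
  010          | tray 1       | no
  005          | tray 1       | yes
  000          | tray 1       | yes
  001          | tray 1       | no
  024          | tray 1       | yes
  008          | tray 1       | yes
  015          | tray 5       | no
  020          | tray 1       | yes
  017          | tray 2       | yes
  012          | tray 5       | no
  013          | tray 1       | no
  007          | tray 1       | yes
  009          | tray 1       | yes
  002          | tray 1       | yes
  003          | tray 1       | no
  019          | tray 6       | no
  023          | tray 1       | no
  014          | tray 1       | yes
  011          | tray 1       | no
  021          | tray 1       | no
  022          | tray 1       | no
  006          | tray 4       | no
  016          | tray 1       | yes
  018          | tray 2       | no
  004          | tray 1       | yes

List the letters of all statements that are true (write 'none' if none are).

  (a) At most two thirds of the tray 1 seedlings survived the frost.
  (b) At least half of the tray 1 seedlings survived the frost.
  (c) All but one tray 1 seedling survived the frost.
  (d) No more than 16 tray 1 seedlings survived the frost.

(a), (b), (d)

|A| = 19, |A ∩ B| = 11, |A ∖ B| = 8.
(a) |A ∩ B| / |A| ≤ 2/3: holds.
(b) |A ∩ B| ≥ |A ∖ B|: holds.
(c) |A ∖ B| = 1: fails.
(d) |A ∩ B| ≤ 16: holds.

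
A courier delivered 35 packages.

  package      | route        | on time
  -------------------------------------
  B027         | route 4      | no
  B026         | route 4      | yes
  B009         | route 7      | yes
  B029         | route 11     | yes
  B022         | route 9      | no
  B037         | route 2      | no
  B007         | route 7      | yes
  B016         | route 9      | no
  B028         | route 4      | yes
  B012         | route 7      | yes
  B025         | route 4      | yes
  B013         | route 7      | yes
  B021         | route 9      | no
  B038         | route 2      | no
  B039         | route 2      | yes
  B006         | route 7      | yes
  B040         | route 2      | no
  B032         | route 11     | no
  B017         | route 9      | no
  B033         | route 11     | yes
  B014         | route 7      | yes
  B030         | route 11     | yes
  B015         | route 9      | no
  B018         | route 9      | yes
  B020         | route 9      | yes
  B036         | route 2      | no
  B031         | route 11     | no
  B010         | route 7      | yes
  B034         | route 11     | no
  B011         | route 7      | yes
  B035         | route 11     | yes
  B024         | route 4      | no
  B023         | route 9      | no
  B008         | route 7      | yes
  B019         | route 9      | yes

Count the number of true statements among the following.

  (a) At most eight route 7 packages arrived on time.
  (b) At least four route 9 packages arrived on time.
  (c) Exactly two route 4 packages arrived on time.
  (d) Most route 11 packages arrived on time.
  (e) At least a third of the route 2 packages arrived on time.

1

(a) route 7: |A| = 9, |A ∩ B| = 9; needs |A ∩ B| ≤ 8 — false.
(b) route 9: |A| = 9, |A ∩ B| = 3; needs |A ∩ B| ≥ 4 — false.
(c) route 4: |A| = 5, |A ∩ B| = 3; needs |A ∩ B| = 2 — false.
(d) route 11: |A| = 7, |A ∩ B| = 4; needs |A ∩ B| > |A ∖ B| — true.
(e) route 2: |A| = 5, |A ∩ B| = 1; needs |A ∩ B| / |A| ≥ 1/3 — false.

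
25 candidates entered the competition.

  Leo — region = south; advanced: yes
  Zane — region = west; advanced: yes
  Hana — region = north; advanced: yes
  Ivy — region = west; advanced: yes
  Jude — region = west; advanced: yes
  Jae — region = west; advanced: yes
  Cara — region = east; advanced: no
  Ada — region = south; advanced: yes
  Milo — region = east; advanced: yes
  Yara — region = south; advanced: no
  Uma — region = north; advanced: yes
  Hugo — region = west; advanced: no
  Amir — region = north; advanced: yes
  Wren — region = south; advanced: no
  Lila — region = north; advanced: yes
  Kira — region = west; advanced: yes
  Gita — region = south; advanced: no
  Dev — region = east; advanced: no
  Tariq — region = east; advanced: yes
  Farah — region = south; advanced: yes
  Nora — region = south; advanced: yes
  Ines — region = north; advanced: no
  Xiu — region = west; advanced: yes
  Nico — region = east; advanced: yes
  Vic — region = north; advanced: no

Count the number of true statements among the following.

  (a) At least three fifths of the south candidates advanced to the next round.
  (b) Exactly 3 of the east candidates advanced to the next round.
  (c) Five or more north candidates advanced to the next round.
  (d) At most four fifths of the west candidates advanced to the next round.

(a) south: |A| = 7, |A ∩ B| = 4; needs |A ∩ B| / |A| ≥ 3/5 — false.
(b) east: |A| = 5, |A ∩ B| = 3; needs |A ∩ B| = 3 — true.
(c) north: |A| = 6, |A ∩ B| = 4; needs |A ∩ B| ≥ 5 — false.
(d) west: |A| = 7, |A ∩ B| = 6; needs |A ∩ B| / |A| ≤ 4/5 — false.

1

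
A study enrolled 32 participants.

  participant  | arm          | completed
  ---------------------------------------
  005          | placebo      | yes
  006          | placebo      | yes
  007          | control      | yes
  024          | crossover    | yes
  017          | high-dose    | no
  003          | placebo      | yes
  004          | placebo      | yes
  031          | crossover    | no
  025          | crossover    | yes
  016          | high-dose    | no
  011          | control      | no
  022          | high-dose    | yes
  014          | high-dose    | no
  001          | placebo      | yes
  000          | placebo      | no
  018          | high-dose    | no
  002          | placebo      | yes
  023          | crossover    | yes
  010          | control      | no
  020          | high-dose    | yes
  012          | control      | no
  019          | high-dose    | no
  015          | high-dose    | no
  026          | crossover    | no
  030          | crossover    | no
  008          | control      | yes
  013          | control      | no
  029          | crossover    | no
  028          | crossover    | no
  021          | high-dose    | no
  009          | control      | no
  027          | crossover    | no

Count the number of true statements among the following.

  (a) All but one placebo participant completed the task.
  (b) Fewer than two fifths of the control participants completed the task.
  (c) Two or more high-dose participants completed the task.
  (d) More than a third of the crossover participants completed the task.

(a) placebo: |A| = 7, |A ∩ B| = 6; needs |A ∖ B| = 1 — true.
(b) control: |A| = 7, |A ∩ B| = 2; needs |A ∩ B| / |A| < 2/5 — true.
(c) high-dose: |A| = 9, |A ∩ B| = 2; needs |A ∩ B| ≥ 2 — true.
(d) crossover: |A| = 9, |A ∩ B| = 3; needs |A ∩ B| / |A| > 1/3 — false.

3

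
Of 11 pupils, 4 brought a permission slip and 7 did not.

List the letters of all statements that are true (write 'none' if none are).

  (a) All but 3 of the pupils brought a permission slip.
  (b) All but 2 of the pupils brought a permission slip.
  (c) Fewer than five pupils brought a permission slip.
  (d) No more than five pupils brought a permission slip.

|A| = 11, |A ∩ B| = 4, |A ∖ B| = 7.
(a) |A ∖ B| = 3: fails.
(b) |A ∖ B| = 2: fails.
(c) |A ∩ B| < 5: holds.
(d) |A ∩ B| ≤ 5: holds.

(c), (d)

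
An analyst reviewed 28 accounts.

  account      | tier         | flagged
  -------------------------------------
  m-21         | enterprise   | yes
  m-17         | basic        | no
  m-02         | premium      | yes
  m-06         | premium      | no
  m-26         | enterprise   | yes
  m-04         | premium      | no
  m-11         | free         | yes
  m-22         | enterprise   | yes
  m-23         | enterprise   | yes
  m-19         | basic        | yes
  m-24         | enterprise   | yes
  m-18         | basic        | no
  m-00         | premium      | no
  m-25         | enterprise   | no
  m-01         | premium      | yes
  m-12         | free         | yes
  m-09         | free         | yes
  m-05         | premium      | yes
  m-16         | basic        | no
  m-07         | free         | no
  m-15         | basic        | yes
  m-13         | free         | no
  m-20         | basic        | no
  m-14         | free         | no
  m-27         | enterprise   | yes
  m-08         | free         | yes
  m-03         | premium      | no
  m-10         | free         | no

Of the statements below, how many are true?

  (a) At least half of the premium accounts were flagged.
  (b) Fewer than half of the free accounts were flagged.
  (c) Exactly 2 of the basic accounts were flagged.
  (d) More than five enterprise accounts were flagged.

(a) premium: |A| = 7, |A ∩ B| = 3; needs |A ∩ B| ≥ |A ∖ B| — false.
(b) free: |A| = 8, |A ∩ B| = 4; needs |A ∩ B| < |A ∖ B| — false.
(c) basic: |A| = 6, |A ∩ B| = 2; needs |A ∩ B| = 2 — true.
(d) enterprise: |A| = 7, |A ∩ B| = 6; needs |A ∩ B| > 5 — true.

2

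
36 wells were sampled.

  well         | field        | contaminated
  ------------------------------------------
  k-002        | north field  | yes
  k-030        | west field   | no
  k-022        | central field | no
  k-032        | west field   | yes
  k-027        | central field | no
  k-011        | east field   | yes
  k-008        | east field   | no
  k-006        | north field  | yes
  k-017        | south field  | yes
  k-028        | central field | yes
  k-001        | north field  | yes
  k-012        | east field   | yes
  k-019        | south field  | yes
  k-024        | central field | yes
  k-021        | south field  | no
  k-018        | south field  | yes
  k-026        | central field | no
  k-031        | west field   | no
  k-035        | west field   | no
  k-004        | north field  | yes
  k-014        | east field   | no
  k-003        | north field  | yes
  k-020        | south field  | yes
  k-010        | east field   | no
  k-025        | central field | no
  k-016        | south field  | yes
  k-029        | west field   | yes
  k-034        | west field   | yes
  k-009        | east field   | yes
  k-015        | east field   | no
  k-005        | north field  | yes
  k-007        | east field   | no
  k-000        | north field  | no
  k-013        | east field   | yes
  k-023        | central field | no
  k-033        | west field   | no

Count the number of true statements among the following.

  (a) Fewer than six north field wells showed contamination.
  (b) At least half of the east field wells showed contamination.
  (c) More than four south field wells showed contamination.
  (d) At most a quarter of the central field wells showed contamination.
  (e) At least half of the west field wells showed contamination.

(a) north field: |A| = 7, |A ∩ B| = 6; needs |A ∩ B| < 6 — false.
(b) east field: |A| = 9, |A ∩ B| = 4; needs |A ∩ B| ≥ |A ∖ B| — false.
(c) south field: |A| = 6, |A ∩ B| = 5; needs |A ∩ B| > 4 — true.
(d) central field: |A| = 7, |A ∩ B| = 2; needs |A ∩ B| / |A| ≤ 1/4 — false.
(e) west field: |A| = 7, |A ∩ B| = 3; needs |A ∩ B| ≥ |A ∖ B| — false.

1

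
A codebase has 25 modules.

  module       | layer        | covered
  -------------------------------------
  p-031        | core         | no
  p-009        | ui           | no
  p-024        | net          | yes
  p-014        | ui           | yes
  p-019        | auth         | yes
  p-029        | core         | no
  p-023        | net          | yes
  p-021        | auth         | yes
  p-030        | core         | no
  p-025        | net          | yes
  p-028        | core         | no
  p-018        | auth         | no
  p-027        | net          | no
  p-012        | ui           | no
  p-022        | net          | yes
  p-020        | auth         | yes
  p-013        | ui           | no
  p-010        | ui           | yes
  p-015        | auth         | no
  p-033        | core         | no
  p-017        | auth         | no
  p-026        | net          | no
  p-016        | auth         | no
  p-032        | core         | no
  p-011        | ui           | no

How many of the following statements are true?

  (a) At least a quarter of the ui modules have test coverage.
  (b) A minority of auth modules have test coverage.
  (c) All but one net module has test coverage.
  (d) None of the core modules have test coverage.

(a) ui: |A| = 6, |A ∩ B| = 2; needs |A ∩ B| / |A| ≥ 1/4 — true.
(b) auth: |A| = 7, |A ∩ B| = 3; needs |A ∩ B| < |A ∖ B| — true.
(c) net: |A| = 6, |A ∩ B| = 4; needs |A ∖ B| = 1 — false.
(d) core: |A| = 6, |A ∩ B| = 0; needs A ∩ B = ∅ (|A ∩ B| = 0) — true.

3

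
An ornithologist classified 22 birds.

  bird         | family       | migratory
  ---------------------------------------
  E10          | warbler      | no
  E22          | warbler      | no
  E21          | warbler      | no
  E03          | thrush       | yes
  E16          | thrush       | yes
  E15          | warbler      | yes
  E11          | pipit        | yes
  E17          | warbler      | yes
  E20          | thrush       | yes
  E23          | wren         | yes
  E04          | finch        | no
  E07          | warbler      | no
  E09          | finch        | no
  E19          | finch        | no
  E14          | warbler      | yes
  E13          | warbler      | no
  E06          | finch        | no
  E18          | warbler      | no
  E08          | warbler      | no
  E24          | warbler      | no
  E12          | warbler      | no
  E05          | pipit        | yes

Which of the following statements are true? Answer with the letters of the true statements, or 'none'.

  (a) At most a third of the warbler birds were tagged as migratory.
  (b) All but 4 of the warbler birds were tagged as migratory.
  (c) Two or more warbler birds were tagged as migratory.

(a), (c)

|A| = 12, |A ∩ B| = 3, |A ∖ B| = 9.
(a) |A ∩ B| / |A| ≤ 1/3: holds.
(b) |A ∖ B| = 4: fails.
(c) |A ∩ B| ≥ 2: holds.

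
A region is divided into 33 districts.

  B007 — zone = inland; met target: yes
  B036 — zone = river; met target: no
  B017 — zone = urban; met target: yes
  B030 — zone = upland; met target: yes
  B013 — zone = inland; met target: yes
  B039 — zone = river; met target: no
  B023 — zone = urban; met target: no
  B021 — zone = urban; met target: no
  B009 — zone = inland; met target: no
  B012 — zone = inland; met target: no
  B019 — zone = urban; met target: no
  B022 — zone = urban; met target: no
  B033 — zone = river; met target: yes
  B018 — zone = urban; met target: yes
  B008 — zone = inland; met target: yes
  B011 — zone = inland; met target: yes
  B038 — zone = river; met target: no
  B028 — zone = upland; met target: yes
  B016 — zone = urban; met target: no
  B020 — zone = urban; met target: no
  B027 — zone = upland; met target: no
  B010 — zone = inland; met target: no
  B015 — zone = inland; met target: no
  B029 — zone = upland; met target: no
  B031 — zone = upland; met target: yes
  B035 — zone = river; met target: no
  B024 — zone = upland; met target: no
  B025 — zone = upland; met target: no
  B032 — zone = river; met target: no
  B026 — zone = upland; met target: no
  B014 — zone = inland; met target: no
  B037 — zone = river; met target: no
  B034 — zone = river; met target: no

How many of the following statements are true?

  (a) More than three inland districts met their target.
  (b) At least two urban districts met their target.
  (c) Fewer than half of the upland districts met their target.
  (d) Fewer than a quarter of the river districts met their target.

(a) inland: |A| = 9, |A ∩ B| = 4; needs |A ∩ B| > 3 — true.
(b) urban: |A| = 8, |A ∩ B| = 2; needs |A ∩ B| ≥ 2 — true.
(c) upland: |A| = 8, |A ∩ B| = 3; needs |A ∩ B| < |A ∖ B| — true.
(d) river: |A| = 8, |A ∩ B| = 1; needs |A ∩ B| / |A| < 1/4 — true.

4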